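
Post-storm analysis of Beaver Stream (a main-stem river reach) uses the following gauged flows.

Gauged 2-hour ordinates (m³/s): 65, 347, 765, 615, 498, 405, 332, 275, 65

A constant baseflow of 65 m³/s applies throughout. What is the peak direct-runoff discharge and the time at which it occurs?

Subtracting baseflow gives direct-runoff ordinates: 0.0, 282.0, 700.0, 550.0, 433.0, 340.0, 267.0, 210.0, 0.0 m³/s.
The maximum is 700.0 m³/s, occurring at the reading for t = 4 h.

Q_p = 700.0 m³/s at t = 4 h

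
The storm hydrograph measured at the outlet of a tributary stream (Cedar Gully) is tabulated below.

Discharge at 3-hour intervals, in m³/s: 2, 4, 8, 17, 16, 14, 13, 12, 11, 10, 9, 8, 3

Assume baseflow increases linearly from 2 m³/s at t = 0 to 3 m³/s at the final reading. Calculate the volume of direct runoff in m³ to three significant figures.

V ≈ 1.02 × 10^6 m³

Direct-runoff ordinates (Q − Q_b): 0.00, 1.92, 5.83, 14.75, 13.67, 11.58, 10.50, 9.42, 8.33, 7.25, 6.17, 5.08, 0.00 m³/s.
ΣQ_DR = 94.50 m³/s.
With Δt = 3 h = 10800 s, V = ΣQ_DR · Δt = 94.50 × 10800 = 1.02 × 10^6 m³.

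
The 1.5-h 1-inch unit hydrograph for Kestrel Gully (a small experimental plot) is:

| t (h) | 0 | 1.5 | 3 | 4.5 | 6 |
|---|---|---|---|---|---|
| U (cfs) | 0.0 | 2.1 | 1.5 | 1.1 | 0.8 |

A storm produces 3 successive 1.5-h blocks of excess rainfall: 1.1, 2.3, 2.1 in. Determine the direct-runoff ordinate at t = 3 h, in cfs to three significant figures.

By discrete convolution, Q_j = Σ (P_i / 1 in) · U_{j−i}.
At t = 3 h (j=2): Q = (1.1/1)·1.5 + (2.3/1)·2.1 + (2.1/1)·0.0 = 6.48 cfs.

Q ≈ 6.48 cfs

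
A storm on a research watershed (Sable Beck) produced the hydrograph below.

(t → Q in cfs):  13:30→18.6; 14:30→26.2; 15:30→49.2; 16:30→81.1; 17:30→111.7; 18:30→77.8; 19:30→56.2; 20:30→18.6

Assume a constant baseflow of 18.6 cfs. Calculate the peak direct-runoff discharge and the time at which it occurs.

Subtracting baseflow gives direct-runoff ordinates: 0.0, 7.6, 30.6, 62.5, 93.1, 59.2, 37.6, 0.0 cfs.
The maximum is 93.1 cfs, occurring at the reading for t = 17:30.

Q_p = 93.1 cfs at t = 17:30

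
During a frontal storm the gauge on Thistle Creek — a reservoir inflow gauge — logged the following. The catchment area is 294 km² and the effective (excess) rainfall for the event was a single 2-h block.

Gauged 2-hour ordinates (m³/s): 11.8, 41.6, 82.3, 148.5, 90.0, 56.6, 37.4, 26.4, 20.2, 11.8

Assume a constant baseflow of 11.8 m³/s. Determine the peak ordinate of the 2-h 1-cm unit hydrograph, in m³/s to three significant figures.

U_p ≈ 137 m³/s

Direct runoff: 0.0, 29.8, 70.5, 136.7, 78.2, 44.8, 25.6, 14.6, 8.4, 0.0 m³/s; ΣQ_DR = 408.6 m³/s, peak = 136.7 m³/s.
Runoff depth d = ΣQ_DR·Δt / A = 408.6 × 7200 / (294 km²) = 10.01 mm.
The 1-cm UH is the DRH scaled by (10 mm)/d, so U_p = 136.7 × 10/10.01 = 137 m³/s.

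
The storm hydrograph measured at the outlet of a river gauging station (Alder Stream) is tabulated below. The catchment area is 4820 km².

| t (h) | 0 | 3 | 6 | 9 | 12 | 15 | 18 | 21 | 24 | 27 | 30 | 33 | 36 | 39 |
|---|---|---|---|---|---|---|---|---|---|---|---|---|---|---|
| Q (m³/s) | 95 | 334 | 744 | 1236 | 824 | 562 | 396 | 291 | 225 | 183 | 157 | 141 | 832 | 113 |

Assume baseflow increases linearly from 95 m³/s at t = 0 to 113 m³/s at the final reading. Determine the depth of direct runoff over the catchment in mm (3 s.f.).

d ≈ 10.5 mm

Direct runoff: 0.00, 237.62, 646.23, 1136.85, 723.46, 460.08, 292.69, 186.31, 118.92, 75.54, 48.15, 30.77, 720.38, 0.00 m³/s; ΣQ_DR = 4677 m³/s.
V = ΣQ_DR · Δt = 4677 × 10800 s = 5.051 × 10^7 m³.
Over A = 4820 km², depth = V / A = 10.5 mm.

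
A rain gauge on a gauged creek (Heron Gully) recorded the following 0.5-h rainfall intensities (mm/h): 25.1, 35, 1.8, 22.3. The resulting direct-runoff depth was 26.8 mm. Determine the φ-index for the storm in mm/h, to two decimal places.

Only the 3 blocks with intensity above φ contribute runoff: 25.1, 35, 22.3 mm/h.
Σ(I−φ)·Δt = d  ⇒  (25.1+35+22.3 − 3φ)·0.5 = 26.8
φ = (82.40 − 26.8/0.5) / 3 = 9.60 mm/h.

φ ≈ 9.60 mm/h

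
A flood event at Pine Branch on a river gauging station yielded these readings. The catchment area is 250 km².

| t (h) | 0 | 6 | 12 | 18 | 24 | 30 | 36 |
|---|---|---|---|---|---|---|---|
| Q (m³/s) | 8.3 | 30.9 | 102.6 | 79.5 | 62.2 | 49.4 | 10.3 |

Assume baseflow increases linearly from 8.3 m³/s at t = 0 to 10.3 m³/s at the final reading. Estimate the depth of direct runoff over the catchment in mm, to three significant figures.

d ≈ 24.0 mm

Direct runoff: 0.00, 22.27, 93.63, 70.20, 52.57, 39.43, 0.00 m³/s; ΣQ_DR = 278.1 m³/s.
V = ΣQ_DR · Δt = 278.1 × 21600 s = 6.007 × 10^6 m³.
Over A = 250 km², depth = V / A = 24.0 mm.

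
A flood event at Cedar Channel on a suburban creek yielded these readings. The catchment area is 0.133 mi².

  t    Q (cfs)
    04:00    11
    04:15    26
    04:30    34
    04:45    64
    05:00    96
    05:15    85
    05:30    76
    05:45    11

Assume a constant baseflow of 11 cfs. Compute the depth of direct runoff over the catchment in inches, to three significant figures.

Direct runoff: 0.0, 15.0, 23.0, 53.0, 85.0, 74.0, 65.0, 0.0 cfs; ΣQ_DR = 315.0 cfs.
V = ΣQ_DR · Δt = 315.0 × 900 s = 2.835 × 10^5 ft³.
Over A = 0.133 mi², depth = V / A = 0.918 in.

d ≈ 0.918 in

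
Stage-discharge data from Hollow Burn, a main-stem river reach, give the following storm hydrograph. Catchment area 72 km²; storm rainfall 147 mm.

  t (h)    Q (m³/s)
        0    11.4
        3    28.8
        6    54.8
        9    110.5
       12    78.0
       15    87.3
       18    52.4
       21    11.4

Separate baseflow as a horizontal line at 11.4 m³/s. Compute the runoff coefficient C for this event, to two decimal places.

C ≈ 0.35

ΣQ_DR = 343.4 m³/s; V = ΣQ_DR·Δt = 3.709 × 10^6 m³.
Runoff depth d = V / A = 51.51 mm.
C = d / P = 51.51 / 147 = 0.35.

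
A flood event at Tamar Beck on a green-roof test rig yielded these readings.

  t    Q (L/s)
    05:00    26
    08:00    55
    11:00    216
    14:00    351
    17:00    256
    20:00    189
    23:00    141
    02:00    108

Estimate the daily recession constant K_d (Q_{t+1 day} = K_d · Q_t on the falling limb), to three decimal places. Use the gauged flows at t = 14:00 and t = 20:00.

Between t = 14:00 and t = 20:00 the flow falls from 351 to 189 L/s over 2×3 h = 6 h.
Per-interval ratio K = (189/351)^(1/2) = 0.7338; K_d = K^(24/3) = 0.084.

K_d ≈ 0.084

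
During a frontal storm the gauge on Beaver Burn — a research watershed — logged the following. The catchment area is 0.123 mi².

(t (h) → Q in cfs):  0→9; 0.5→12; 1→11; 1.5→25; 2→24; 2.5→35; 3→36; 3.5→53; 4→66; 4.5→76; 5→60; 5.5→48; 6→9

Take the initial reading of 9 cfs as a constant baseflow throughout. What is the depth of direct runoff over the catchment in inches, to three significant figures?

Direct runoff: 0.0, 3.0, 2.0, 16.0, 15.0, 26.0, 27.0, 44.0, 57.0, 67.0, 51.0, 39.0, 0.0 cfs; ΣQ_DR = 347.0 cfs.
V = ΣQ_DR · Δt = 347.0 × 1800 s = 6.246 × 10^5 ft³.
Over A = 0.123 mi², depth = V / A = 2.19 in.

d ≈ 2.19 in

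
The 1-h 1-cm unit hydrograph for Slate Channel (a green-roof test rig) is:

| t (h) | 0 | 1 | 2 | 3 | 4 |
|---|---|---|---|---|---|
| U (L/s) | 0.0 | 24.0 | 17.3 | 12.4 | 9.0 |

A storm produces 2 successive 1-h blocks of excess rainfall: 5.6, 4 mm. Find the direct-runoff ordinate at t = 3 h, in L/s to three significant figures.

Q ≈ 13.9 L/s

By discrete convolution, Q_j = Σ (P_i / 10 mm) · U_{j−i}.
At t = 3 h (j=3): Q = (5.6/10)·12.4 + (4/10)·17.3 = 13.9 L/s.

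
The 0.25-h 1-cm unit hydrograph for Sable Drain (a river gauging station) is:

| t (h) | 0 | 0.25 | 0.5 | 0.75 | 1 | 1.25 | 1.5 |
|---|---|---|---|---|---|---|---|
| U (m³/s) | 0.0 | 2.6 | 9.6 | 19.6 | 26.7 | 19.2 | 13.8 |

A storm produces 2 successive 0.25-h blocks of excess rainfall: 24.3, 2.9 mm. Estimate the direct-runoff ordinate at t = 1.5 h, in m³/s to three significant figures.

By discrete convolution, Q_j = Σ (P_i / 10 mm) · U_{j−i}.
At t = 1.5 h (j=6): Q = (24.3/10)·13.8 + (2.9/10)·19.2 = 39.1 m³/s.

Q ≈ 39.1 m³/s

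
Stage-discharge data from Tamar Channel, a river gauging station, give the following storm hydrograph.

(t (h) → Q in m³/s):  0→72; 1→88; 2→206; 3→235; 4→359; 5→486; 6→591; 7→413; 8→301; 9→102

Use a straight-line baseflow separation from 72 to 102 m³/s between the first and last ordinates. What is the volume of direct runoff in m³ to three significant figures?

Direct-runoff ordinates (Q − Q_b): 0.00, 12.67, 127.33, 153.00, 273.67, 397.33, 499.00, 317.67, 202.33, 0.00 m³/s.
ΣQ_DR = 1983 m³/s.
With Δt = 1 h = 3600 s, V = ΣQ_DR · Δt = 1983 × 3600 = 7.14 × 10^6 m³.

V ≈ 7.14 × 10^6 m³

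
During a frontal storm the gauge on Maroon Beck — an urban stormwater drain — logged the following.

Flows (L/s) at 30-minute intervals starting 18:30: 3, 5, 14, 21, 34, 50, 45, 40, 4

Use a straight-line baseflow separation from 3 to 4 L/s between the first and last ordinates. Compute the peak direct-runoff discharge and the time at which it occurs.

Subtracting baseflow gives direct-runoff ordinates: 0.00, 1.88, 10.75, 17.62, 30.50, 46.38, 41.25, 36.12, 0.00 L/s.
The maximum is 46.38 L/s, occurring at the reading for t = 21:00.

Q_p = 46.38 L/s at t = 21:00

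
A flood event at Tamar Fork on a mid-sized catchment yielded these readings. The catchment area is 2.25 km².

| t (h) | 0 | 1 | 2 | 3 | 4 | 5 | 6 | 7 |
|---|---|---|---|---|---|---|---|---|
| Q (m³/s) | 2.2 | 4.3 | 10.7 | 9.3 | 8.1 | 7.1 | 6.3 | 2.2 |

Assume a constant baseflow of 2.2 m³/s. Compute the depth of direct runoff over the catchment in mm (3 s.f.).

Direct runoff: 0.0, 2.1, 8.5, 7.1, 5.9, 4.9, 4.1, 0.0 m³/s; ΣQ_DR = 32.60 m³/s.
V = ΣQ_DR · Δt = 32.60 × 3600 s = 1.174 × 10^5 m³.
Over A = 2.25 km², depth = V / A = 52.2 mm.

d ≈ 52.2 mm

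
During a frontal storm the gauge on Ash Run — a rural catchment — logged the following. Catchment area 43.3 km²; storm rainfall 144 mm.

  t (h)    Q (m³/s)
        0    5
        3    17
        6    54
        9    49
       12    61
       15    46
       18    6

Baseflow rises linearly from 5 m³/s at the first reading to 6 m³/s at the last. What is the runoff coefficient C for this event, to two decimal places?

C ≈ 0.35

ΣQ_DR = 199.5 m³/s; V = ΣQ_DR·Δt = 2.155 × 10^6 m³.
Runoff depth d = V / A = 49.76 mm.
C = d / P = 49.76 / 144 = 0.35.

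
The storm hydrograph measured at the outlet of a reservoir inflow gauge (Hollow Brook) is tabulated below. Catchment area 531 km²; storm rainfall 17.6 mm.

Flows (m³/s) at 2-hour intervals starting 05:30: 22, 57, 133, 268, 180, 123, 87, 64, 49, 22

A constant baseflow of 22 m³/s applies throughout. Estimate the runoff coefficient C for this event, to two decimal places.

ΣQ_DR = 785.0 m³/s; V = ΣQ_DR·Δt = 5.652 × 10^6 m³.
Runoff depth d = V / A = 10.64 mm.
C = d / P = 10.64 / 17.6 = 0.60.

C ≈ 0.60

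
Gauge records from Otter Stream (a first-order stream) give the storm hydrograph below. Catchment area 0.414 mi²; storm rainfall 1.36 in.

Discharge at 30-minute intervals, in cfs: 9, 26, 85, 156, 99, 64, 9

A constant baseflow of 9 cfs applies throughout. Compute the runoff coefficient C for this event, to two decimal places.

ΣQ_DR = 385.0 cfs; V = ΣQ_DR·Δt = 6.930 × 10^5 ft³.
Runoff depth d = V / A = 0.7205 in.
C = d / P = 0.7205 / 1.36 = 0.53.

C ≈ 0.53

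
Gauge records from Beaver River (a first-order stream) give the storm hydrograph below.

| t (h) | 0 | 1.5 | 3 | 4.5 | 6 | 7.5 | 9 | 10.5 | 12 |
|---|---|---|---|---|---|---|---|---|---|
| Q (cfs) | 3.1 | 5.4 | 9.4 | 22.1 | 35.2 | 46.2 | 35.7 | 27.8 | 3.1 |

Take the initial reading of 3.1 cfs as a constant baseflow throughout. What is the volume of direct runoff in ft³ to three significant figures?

V ≈ 8.65 × 10^5 ft³

Direct-runoff ordinates (Q − Q_b): 0.0, 2.3, 6.3, 19.0, 32.1, 43.1, 32.6, 24.7, 0.0 cfs.
ΣQ_DR = 160.1 cfs.
With Δt = 1.5 h = 5400 s, V = ΣQ_DR · Δt = 160.1 × 5400 = 8.65 × 10^5 ft³.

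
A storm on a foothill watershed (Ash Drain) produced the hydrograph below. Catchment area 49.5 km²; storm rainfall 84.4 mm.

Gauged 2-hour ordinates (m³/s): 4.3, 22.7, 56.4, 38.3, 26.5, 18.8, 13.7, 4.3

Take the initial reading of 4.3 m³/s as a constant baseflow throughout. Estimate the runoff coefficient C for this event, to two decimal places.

ΣQ_DR = 150.6 m³/s; V = ΣQ_DR·Δt = 1.084 × 10^6 m³.
Runoff depth d = V / A = 21.91 mm.
C = d / P = 21.91 / 84.4 = 0.26.

C ≈ 0.26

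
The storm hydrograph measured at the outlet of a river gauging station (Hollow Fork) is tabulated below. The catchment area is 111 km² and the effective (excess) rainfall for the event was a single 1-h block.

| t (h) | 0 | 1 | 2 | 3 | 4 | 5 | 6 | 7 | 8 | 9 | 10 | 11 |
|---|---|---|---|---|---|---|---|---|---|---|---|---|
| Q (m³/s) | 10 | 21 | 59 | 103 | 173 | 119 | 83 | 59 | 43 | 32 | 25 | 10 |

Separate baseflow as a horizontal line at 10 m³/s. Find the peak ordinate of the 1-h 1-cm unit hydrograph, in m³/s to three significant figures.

Direct runoff: 0.0, 11.0, 49.0, 93.0, 163.0, 109.0, 73.0, 49.0, 33.0, 22.0, 15.0, 0.0 m³/s; ΣQ_DR = 617.0 m³/s, peak = 163.0 m³/s.
Runoff depth d = ΣQ_DR·Δt / A = 617.0 × 3600 / (111 km²) = 20.01 mm.
The 1-cm UH is the DRH scaled by (10 mm)/d, so U_p = 163.0 × 10/20.01 = 81.5 m³/s.

U_p ≈ 81.5 m³/s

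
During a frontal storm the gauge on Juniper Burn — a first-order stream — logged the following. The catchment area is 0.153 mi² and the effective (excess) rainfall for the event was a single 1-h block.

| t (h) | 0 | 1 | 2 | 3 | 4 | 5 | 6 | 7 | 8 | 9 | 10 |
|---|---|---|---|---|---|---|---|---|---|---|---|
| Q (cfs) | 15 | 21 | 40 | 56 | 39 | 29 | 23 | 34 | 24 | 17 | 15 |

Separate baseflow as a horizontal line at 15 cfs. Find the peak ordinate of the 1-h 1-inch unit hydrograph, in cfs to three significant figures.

U_p ≈ 27.4 cfs

Direct runoff: 0.0, 6.0, 25.0, 41.0, 24.0, 14.0, 8.0, 19.0, 9.0, 2.0, 0.0 cfs; ΣQ_DR = 148.0 cfs, peak = 41.0 cfs.
Runoff depth d = ΣQ_DR·Δt / A = 148.0 × 3600 / (0.153 mi²) = 1.499 in.
The 1-inch UH is the DRH scaled by (1 in)/d, so U_p = 41.0 × 1/1.499 = 27.4 cfs.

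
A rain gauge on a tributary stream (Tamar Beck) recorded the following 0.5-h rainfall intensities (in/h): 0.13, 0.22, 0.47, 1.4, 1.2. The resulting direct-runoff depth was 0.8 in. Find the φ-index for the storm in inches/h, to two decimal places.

φ ≈ 0.50 in/h

Only the 2 blocks with intensity above φ contribute runoff: 1.4, 1.2 in/h.
Σ(I−φ)·Δt = d  ⇒  (1.4+1.2 − 2φ)·0.5 = 0.8
φ = (2.600 − 0.8/0.5) / 2 = 0.50 in/h.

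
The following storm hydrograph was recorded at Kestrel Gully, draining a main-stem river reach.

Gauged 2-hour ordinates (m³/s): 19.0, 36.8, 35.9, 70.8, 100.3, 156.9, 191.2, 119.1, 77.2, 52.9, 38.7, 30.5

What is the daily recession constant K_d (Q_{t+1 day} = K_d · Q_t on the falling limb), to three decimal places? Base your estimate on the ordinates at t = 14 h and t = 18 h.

Between t = 14 h and t = 18 h the flow falls from 119.1 to 52.9 m³/s over 2×2 h = 4 h.
Per-interval ratio K = (52.9/119.1)^(1/2) = 0.6665; K_d = K^(24/2) = 0.008.

K_d ≈ 0.008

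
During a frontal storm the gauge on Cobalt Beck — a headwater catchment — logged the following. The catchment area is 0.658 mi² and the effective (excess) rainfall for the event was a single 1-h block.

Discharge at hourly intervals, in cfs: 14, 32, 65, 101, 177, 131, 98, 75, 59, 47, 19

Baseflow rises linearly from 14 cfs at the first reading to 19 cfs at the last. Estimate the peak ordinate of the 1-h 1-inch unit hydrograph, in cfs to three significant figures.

Direct runoff: 0.00, 17.50, 50.00, 85.50, 161.00, 114.50, 81.00, 57.50, 41.00, 28.50, 0.00 cfs; ΣQ_DR = 636.5 cfs, peak = 161.00 cfs.
Runoff depth d = ΣQ_DR·Δt / A = 636.5 × 3600 / (0.658 mi²) = 1.499 in.
The 1-inch UH is the DRH scaled by (1 in)/d, so U_p = 161.00 × 1/1.499 = 107 cfs.

U_p ≈ 107 cfs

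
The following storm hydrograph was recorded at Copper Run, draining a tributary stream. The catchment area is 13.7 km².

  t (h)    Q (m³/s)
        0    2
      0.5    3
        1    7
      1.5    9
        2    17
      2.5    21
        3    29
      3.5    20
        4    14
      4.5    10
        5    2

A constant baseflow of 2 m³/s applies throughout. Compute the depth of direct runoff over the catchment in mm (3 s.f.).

d ≈ 14.7 mm

Direct runoff: 0.0, 1.0, 5.0, 7.0, 15.0, 19.0, 27.0, 18.0, 12.0, 8.0, 0.0 m³/s; ΣQ_DR = 112.0 m³/s.
V = ΣQ_DR · Δt = 112.0 × 1800 s = 2.016 × 10^5 m³.
Over A = 13.7 km², depth = V / A = 14.7 mm.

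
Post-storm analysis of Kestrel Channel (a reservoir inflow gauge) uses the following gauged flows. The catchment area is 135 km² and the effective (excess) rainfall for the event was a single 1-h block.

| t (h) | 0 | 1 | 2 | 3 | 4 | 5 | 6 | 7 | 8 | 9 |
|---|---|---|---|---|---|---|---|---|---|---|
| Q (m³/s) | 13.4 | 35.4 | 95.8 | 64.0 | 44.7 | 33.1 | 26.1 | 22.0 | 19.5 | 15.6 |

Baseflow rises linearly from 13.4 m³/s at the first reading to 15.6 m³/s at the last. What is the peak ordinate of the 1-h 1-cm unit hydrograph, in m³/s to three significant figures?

Direct runoff: 0.00, 21.76, 81.91, 49.87, 30.32, 18.48, 11.23, 6.89, 4.14, 0.00 m³/s; ΣQ_DR = 224.6 m³/s, peak = 81.91 m³/s.
Runoff depth d = ΣQ_DR·Δt / A = 224.6 × 3600 / (135 km²) = 5.989 mm.
The 1-cm UH is the DRH scaled by (10 mm)/d, so U_p = 81.91 × 10/5.989 = 137 m³/s.

U_p ≈ 137 m³/s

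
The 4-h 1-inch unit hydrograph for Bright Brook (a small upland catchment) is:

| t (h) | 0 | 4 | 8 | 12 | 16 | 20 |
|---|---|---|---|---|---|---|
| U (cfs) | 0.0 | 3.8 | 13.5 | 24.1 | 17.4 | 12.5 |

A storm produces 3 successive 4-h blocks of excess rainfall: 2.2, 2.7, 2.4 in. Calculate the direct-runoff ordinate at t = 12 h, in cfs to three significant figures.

By discrete convolution, Q_j = Σ (P_i / 1 in) · U_{j−i}.
At t = 12 h (j=3): Q = (2.2/1)·24.1 + (2.7/1)·13.5 + (2.4/1)·3.8 = 98.6 cfs.

Q ≈ 98.6 cfs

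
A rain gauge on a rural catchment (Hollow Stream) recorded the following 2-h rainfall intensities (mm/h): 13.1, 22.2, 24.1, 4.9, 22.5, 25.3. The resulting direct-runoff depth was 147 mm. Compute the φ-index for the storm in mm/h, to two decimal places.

φ ≈ 6.74 mm/h

Only the 5 blocks with intensity above φ contribute runoff: 13.1, 22.2, 24.1, 22.5, 25.3 mm/h.
Σ(I−φ)·Δt = d  ⇒  (13.1+22.2+24.1+22.5+25.3 − 5φ)·2 = 147
φ = (107.2 − 147/2) / 5 = 6.74 mm/h.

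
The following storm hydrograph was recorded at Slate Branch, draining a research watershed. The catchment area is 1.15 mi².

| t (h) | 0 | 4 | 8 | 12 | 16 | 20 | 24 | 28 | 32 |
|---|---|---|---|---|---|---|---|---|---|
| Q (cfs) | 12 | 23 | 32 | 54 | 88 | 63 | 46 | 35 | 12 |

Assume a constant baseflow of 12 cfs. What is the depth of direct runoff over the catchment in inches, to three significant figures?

Direct runoff: 0.0, 11.0, 20.0, 42.0, 76.0, 51.0, 34.0, 23.0, 0.0 cfs; ΣQ_DR = 257.0 cfs.
V = ΣQ_DR · Δt = 257.0 × 14400 s = 3.701 × 10^6 ft³.
Over A = 1.15 mi², depth = V / A = 1.39 in.

d ≈ 1.39 in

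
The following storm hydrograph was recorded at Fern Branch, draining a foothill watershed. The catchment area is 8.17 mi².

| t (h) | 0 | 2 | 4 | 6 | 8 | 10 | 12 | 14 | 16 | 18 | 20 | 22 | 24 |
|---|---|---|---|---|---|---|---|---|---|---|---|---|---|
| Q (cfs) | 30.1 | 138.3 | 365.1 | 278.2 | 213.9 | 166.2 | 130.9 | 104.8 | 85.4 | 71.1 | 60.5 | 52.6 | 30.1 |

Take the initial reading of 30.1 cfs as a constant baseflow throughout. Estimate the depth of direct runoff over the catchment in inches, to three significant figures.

Direct runoff: 0.0, 108.2, 335.0, 248.1, 183.8, 136.1, 100.8, 74.7, 55.3, 41.0, 30.4, 22.5, 0.0 cfs; ΣQ_DR = 1336 cfs.
V = ΣQ_DR · Δt = 1336 × 7200 s = 9.618 × 10^6 ft³.
Over A = 8.17 mi², depth = V / A = 0.507 in.

d ≈ 0.507 in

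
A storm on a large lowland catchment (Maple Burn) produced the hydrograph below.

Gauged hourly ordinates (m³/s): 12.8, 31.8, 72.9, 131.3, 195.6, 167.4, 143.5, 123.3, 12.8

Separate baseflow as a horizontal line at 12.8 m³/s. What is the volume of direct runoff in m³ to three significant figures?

Direct-runoff ordinates (Q − Q_b): 0.0, 19.0, 60.1, 118.5, 182.8, 154.6, 130.7, 110.5, 0.0 m³/s.
ΣQ_DR = 776.2 m³/s.
With Δt = 1 h = 3600 s, V = ΣQ_DR · Δt = 776.2 × 3600 = 2.79 × 10^6 m³.

V ≈ 2.79 × 10^6 m³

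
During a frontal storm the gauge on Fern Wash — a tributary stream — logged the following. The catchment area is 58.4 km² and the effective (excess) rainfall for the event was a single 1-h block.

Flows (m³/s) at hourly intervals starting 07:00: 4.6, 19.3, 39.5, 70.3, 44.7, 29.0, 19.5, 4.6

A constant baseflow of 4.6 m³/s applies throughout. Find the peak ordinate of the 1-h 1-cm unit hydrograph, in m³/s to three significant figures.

U_p ≈ 54.7 m³/s

Direct runoff: 0.0, 14.7, 34.9, 65.7, 40.1, 24.4, 14.9, 0.0 m³/s; ΣQ_DR = 194.7 m³/s, peak = 65.7 m³/s.
Runoff depth d = ΣQ_DR·Δt / A = 194.7 × 3600 / (58.4 km²) = 12.00 mm.
The 1-cm UH is the DRH scaled by (10 mm)/d, so U_p = 65.7 × 10/12.00 = 54.7 m³/s.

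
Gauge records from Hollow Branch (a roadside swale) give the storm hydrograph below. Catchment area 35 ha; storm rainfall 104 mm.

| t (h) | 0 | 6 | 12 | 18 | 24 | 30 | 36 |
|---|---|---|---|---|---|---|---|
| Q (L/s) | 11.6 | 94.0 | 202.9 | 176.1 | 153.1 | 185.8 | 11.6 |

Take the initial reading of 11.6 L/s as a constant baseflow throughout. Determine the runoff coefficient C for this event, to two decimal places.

C ≈ 0.45

ΣQ_DR = 753.9 L/s; V = ΣQ_DR·Δt = 1.628 × 10^7 L.
Runoff depth d = V / A = 46.53 mm.
C = d / P = 46.53 / 104 = 0.45.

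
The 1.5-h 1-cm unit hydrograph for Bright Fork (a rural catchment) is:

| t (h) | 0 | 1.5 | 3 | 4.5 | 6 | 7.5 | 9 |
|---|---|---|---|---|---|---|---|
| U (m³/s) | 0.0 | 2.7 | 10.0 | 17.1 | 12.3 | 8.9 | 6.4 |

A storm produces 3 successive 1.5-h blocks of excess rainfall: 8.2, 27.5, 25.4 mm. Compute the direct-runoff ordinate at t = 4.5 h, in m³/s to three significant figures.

By discrete convolution, Q_j = Σ (P_i / 10 mm) · U_{j−i}.
At t = 4.5 h (j=3): Q = (8.2/10)·17.1 + (27.5/10)·10.0 + (25.4/10)·2.7 = 48.4 m³/s.

Q ≈ 48.4 m³/s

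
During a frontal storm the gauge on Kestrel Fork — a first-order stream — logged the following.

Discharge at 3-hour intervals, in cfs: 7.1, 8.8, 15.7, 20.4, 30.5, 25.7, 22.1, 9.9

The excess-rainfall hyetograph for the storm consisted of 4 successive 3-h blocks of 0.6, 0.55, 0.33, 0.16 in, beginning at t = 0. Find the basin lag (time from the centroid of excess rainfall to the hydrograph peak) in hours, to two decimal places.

Centroid of excess rainfall: t_c = Σ P_i·t̄_i / ΣP_i = 4.5915 h (block centres at 1.5, 4.5, 7.5, 10.5 h).
Hydrograph peak occurs at t = 12 h, so basin lag t_L = 12 − 4.5915 = 7.41 h.

t_L ≈ 7.41 h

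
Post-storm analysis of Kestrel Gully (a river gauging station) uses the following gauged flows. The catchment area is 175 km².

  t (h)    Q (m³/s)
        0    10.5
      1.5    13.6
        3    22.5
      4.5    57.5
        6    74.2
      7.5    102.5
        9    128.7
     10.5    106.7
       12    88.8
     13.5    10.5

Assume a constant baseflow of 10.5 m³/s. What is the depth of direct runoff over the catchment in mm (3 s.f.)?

d ≈ 15.8 mm

Direct runoff: 0.0, 3.1, 12.0, 47.0, 63.7, 92.0, 118.2, 96.2, 78.3, 0.0 m³/s; ΣQ_DR = 510.5 m³/s.
V = ΣQ_DR · Δt = 510.5 × 5400 s = 2.757 × 10^6 m³.
Over A = 175 km², depth = V / A = 15.8 mm.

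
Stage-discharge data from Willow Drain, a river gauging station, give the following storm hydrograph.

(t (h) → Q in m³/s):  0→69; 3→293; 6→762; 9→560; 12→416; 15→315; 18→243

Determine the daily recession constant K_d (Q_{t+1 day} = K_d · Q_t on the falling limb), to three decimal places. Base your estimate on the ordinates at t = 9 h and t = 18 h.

Between t = 9 h and t = 18 h the flow falls from 560 to 243 m³/s over 3×3 h = 9 h.
Per-interval ratio K = (243/560)^(1/3) = 0.7571; K_d = K^(24/3) = 0.108.

K_d ≈ 0.108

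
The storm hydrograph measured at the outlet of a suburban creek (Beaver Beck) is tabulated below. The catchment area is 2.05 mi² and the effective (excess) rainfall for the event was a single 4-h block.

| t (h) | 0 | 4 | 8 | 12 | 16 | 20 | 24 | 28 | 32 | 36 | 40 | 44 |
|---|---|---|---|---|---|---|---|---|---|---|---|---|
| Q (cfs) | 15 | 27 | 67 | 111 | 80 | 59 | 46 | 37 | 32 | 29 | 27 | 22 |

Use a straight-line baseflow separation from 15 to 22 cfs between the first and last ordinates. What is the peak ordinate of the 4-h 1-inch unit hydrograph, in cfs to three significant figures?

Direct runoff: 0.00, 11.36, 50.73, 94.09, 62.45, 40.82, 27.18, 17.55, 11.91, 8.27, 5.64, 0.00 cfs; ΣQ_DR = 330.0 cfs, peak = 94.09 cfs.
Runoff depth d = ΣQ_DR·Δt / A = 330.0 × 14400 / (2.05 mi²) = 0.9978 in.
The 1-inch UH is the DRH scaled by (1 in)/d, so U_p = 94.09 × 1/0.9978 = 94.3 cfs.

U_p ≈ 94.3 cfs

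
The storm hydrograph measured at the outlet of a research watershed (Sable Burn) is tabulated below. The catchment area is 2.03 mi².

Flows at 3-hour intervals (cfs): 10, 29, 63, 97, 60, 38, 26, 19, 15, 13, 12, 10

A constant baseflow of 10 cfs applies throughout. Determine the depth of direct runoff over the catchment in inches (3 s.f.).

Direct runoff: 0.0, 19.0, 53.0, 87.0, 50.0, 28.0, 16.0, 9.0, 5.0, 3.0, 2.0, 0.0 cfs; ΣQ_DR = 272.0 cfs.
V = ΣQ_DR · Δt = 272.0 × 10800 s = 2.938 × 10^6 ft³.
Over A = 2.03 mi², depth = V / A = 0.623 in.

d ≈ 0.623 in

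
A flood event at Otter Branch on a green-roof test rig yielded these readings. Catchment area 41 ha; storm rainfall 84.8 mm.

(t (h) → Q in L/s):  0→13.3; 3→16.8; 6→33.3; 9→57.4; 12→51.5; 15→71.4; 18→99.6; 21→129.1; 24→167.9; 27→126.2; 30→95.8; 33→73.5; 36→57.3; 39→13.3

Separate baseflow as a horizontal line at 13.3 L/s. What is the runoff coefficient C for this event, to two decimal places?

C ≈ 0.25

ΣQ_DR = 820.2 L/s; V = ΣQ_DR·Δt = 8.858 × 10^6 L.
Runoff depth d = V / A = 21.61 mm.
C = d / P = 21.61 / 84.8 = 0.25.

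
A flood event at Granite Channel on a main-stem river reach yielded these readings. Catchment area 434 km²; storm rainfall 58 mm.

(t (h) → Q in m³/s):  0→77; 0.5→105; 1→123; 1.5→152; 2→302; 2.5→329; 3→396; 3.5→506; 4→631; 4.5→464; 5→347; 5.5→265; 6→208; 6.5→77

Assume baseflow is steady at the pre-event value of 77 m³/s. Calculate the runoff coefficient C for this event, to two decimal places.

C ≈ 0.21

ΣQ_DR = 2904 m³/s; V = ΣQ_DR·Δt = 5.227 × 10^6 m³.
Runoff depth d = V / A = 12.04 mm.
C = d / P = 12.04 / 58 = 0.21.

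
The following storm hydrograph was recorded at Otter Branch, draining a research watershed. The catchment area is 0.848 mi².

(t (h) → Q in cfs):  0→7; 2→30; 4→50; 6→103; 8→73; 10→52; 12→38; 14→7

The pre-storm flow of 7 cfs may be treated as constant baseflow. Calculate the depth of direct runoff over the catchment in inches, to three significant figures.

d ≈ 1.11 in

Direct runoff: 0.0, 23.0, 43.0, 96.0, 66.0, 45.0, 31.0, 0.0 cfs; ΣQ_DR = 304.0 cfs.
V = ΣQ_DR · Δt = 304.0 × 7200 s = 2.189 × 10^6 ft³.
Over A = 0.848 mi², depth = V / A = 1.11 in.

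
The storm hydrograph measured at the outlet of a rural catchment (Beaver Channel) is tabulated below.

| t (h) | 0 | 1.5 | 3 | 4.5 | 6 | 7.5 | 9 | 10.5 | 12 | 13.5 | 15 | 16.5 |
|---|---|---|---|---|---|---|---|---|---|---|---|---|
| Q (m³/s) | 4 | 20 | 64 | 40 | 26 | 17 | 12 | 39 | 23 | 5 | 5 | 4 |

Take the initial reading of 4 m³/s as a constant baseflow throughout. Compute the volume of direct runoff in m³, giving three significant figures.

V ≈ 1.14 × 10^6 m³

Direct-runoff ordinates (Q − Q_b): 0.0, 16.0, 60.0, 36.0, 22.0, 13.0, 8.0, 35.0, 19.0, 1.0, 1.0, 0.0 m³/s.
ΣQ_DR = 211.0 m³/s.
With Δt = 1.5 h = 5400 s, V = ΣQ_DR · Δt = 211.0 × 5400 = 1.14 × 10^6 m³.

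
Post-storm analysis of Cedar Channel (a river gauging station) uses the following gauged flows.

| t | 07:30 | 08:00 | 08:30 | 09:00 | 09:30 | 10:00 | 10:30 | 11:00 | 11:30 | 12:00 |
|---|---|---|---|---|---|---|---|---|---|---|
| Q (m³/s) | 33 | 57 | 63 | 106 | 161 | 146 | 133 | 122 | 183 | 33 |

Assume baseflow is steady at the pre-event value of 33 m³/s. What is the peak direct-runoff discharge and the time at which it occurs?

Subtracting baseflow gives direct-runoff ordinates: 0.0, 24.0, 30.0, 73.0, 128.0, 113.0, 100.0, 89.0, 150.0, 0.0 m³/s.
The maximum is 150.0 m³/s, occurring at the reading for t = 11:30.

Q_p = 150.0 m³/s at t = 11:30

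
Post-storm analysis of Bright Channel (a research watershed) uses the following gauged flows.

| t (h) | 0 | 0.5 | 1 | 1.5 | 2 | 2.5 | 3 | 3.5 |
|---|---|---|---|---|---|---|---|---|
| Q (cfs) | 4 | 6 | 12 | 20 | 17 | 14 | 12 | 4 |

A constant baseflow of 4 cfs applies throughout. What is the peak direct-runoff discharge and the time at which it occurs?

Subtracting baseflow gives direct-runoff ordinates: 0.0, 2.0, 8.0, 16.0, 13.0, 10.0, 8.0, 0.0 cfs.
The maximum is 16.0 cfs, occurring at the reading for t = 1.5 h.

Q_p = 16.0 cfs at t = 1.5 h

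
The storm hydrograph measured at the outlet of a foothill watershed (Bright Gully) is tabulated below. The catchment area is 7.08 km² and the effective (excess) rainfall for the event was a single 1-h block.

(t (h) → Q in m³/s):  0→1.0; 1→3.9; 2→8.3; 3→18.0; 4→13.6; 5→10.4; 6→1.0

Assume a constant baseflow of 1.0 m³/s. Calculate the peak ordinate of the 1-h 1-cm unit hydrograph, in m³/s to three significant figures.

Direct runoff: 0.0, 2.9, 7.3, 17.0, 12.6, 9.4, 0.0 m³/s; ΣQ_DR = 49.20 m³/s, peak = 17.0 m³/s.
Runoff depth d = ΣQ_DR·Δt / A = 49.20 × 3600 / (7.08 km²) = 25.02 mm.
The 1-cm UH is the DRH scaled by (10 mm)/d, so U_p = 17.0 × 10/25.02 = 6.80 m³/s.

U_p ≈ 6.80 m³/s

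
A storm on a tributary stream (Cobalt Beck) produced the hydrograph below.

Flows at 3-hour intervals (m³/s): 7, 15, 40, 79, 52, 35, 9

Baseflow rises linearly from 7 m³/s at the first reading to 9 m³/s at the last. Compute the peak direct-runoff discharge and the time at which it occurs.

Subtracting baseflow gives direct-runoff ordinates: 0.00, 7.67, 32.33, 71.00, 43.67, 26.33, 0.00 m³/s.
The maximum is 71.00 m³/s, occurring at the reading for t = 9 h.

Q_p = 71.00 m³/s at t = 9 h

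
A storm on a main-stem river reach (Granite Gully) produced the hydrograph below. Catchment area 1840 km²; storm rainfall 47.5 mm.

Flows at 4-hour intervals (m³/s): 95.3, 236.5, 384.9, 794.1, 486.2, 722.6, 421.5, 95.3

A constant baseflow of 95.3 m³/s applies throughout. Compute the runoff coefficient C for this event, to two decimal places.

C ≈ 0.41

ΣQ_DR = 2474 m³/s; V = ΣQ_DR·Δt = 3.563 × 10^7 m³.
Runoff depth d = V / A = 19.36 mm.
C = d / P = 19.36 / 47.5 = 0.41.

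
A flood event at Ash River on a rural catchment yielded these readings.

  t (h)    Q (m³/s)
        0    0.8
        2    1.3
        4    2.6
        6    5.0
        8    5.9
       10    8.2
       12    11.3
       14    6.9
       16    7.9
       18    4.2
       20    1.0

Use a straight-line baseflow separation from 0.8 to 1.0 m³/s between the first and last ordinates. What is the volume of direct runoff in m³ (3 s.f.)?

Direct-runoff ordinates (Q − Q_b): 0.00, 0.48, 1.76, 4.14, 5.02, 7.30, 10.38, 5.96, 6.94, 3.22, 0.00 m³/s.
ΣQ_DR = 45.20 m³/s.
With Δt = 2 h = 7200 s, V = ΣQ_DR · Δt = 45.20 × 7200 = 3.25 × 10^5 m³.

V ≈ 3.25 × 10^5 m³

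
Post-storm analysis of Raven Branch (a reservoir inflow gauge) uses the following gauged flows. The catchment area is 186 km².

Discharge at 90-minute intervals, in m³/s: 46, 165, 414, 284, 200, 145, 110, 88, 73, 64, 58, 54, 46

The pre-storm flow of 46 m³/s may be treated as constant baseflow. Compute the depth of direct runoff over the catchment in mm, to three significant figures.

d ≈ 33.4 mm

Direct runoff: 0.0, 119.0, 368.0, 238.0, 154.0, 99.0, 64.0, 42.0, 27.0, 18.0, 12.0, 8.0, 0.0 m³/s; ΣQ_DR = 1149 m³/s.
V = ΣQ_DR · Δt = 1149 × 5400 s = 6.205 × 10^6 m³.
Over A = 186 km², depth = V / A = 33.4 mm.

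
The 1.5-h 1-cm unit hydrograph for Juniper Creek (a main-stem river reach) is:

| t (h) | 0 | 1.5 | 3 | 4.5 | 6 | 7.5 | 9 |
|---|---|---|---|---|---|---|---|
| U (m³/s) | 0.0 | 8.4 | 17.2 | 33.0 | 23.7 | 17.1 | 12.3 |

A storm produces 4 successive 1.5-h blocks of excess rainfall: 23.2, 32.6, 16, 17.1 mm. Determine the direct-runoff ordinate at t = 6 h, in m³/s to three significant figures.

Q ≈ 204 m³/s

By discrete convolution, Q_j = Σ (P_i / 10 mm) · U_{j−i}.
At t = 6 h (j=4): Q = (23.2/10)·23.7 + (32.6/10)·33.0 + (16/10)·17.2 + (17.1/10)·8.4 = 204 m³/s.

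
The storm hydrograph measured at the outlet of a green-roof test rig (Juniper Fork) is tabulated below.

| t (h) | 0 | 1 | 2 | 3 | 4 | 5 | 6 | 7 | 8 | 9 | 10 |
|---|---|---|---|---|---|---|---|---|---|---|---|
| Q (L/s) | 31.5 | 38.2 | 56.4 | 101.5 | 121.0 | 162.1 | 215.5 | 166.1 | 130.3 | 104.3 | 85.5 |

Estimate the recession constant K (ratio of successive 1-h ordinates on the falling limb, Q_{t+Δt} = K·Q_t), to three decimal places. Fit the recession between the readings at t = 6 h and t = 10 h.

K ≈ 0.794

Using the recession-limb readings at t = 6 h and t = 10 h: Q falls from 215.5 to 85.5 L/s over 4 intervals.
K = (Q₂/Q₁)^(1/4) = (85.5/215.5)^(1/4) = 0.794.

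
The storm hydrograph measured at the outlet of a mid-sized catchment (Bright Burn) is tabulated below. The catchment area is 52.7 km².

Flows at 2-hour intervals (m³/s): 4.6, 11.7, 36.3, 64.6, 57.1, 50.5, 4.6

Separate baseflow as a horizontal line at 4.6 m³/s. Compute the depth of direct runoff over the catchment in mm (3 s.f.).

d ≈ 26.9 mm

Direct runoff: 0.0, 7.1, 31.7, 60.0, 52.5, 45.9, 0.0 m³/s; ΣQ_DR = 197.2 m³/s.
V = ΣQ_DR · Δt = 197.2 × 7200 s = 1.420 × 10^6 m³.
Over A = 52.7 km², depth = V / A = 26.9 mm.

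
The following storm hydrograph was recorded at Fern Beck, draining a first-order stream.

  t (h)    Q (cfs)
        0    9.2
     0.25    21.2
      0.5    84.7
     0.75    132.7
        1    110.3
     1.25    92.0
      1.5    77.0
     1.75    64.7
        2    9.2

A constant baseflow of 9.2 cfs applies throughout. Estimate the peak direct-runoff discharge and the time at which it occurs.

Subtracting baseflow gives direct-runoff ordinates: 0.0, 12.0, 75.5, 123.5, 101.1, 82.8, 67.8, 55.5, 0.0 cfs.
The maximum is 123.5 cfs, occurring at the reading for t = 0.75 h.

Q_p = 123.5 cfs at t = 0.75 h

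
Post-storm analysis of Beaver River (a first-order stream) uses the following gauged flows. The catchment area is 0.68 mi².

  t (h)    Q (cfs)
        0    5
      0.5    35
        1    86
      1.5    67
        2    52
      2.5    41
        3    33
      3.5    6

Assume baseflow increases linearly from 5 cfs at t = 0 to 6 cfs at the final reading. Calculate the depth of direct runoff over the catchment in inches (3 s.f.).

d ≈ 0.320 in

Direct runoff: 0.00, 29.86, 80.71, 61.57, 46.43, 35.29, 27.14, 0.00 cfs; ΣQ_DR = 281.0 cfs.
V = ΣQ_DR · Δt = 281.0 × 1800 s = 5.058 × 10^5 ft³.
Over A = 0.68 mi², depth = V / A = 0.320 in.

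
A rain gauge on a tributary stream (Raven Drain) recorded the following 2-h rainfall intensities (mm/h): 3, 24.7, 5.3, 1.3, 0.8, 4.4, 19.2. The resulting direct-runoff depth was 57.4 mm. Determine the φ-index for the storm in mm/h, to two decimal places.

φ ≈ 7.60 mm/h

Only the 2 blocks with intensity above φ contribute runoff: 24.7, 19.2 mm/h.
Σ(I−φ)·Δt = d  ⇒  (24.7+19.2 − 2φ)·2 = 57.4
φ = (43.90 − 57.4/2) / 2 = 7.60 mm/h.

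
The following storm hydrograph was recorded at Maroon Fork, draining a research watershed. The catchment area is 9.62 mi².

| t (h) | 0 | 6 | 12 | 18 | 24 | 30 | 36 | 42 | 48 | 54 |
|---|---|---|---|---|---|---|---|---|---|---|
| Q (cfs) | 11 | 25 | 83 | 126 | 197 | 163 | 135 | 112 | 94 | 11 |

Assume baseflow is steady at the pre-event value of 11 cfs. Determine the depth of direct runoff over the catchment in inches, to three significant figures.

d ≈ 0.819 in

Direct runoff: 0.0, 14.0, 72.0, 115.0, 186.0, 152.0, 124.0, 101.0, 83.0, 0.0 cfs; ΣQ_DR = 847.0 cfs.
V = ΣQ_DR · Δt = 847.0 × 21600 s = 1.830 × 10^7 ft³.
Over A = 9.62 mi², depth = V / A = 0.819 in.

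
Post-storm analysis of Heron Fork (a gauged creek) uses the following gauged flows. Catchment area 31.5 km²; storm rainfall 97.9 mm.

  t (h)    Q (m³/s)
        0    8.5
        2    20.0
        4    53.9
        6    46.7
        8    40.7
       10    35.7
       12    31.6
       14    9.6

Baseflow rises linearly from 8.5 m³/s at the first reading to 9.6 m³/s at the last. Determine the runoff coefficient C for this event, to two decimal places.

C ≈ 0.41

ΣQ_DR = 174.3 m³/s; V = ΣQ_DR·Δt = 1.255 × 10^6 m³.
Runoff depth d = V / A = 39.84 mm.
C = d / P = 39.84 / 97.9 = 0.41.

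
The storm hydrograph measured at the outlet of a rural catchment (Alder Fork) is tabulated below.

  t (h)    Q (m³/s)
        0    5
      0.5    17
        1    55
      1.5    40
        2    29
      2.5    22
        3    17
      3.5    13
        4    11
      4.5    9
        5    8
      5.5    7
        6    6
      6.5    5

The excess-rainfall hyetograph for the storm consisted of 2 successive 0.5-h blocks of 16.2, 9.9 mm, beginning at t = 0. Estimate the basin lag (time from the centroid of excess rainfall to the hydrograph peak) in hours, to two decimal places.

Centroid of excess rainfall: t_c = Σ P_i·t̄_i / ΣP_i = 0.4397 h (block centres at 0.25, 0.75 h).
Hydrograph peak occurs at t = 1 h, so basin lag t_L = 1 − 0.4397 = 0.56 h.

t_L ≈ 0.56 h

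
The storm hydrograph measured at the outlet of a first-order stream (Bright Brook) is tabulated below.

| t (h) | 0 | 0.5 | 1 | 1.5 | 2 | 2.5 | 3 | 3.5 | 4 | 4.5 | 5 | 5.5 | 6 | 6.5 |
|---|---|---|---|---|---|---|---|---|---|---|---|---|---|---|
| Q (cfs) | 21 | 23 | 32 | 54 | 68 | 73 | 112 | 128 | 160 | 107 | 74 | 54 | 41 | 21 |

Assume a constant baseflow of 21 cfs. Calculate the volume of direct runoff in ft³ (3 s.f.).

V ≈ 1.21 × 10^6 ft³

Direct-runoff ordinates (Q − Q_b): 0.0, 2.0, 11.0, 33.0, 47.0, 52.0, 91.0, 107.0, 139.0, 86.0, 53.0, 33.0, 20.0, 0.0 cfs.
ΣQ_DR = 674.0 cfs.
With Δt = 0.5 h = 1800 s, V = ΣQ_DR · Δt = 674.0 × 1800 = 1.21 × 10^6 ft³.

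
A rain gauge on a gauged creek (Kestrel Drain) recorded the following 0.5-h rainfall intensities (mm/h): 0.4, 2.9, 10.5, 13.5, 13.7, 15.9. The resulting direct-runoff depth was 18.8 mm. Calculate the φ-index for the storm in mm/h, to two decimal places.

Only the 4 blocks with intensity above φ contribute runoff: 10.5, 13.5, 13.7, 15.9 mm/h.
Σ(I−φ)·Δt = d  ⇒  (10.5+13.5+13.7+15.9 − 4φ)·0.5 = 18.8
φ = (53.60 − 18.8/0.5) / 4 = 4.00 mm/h.

φ ≈ 4.00 mm/h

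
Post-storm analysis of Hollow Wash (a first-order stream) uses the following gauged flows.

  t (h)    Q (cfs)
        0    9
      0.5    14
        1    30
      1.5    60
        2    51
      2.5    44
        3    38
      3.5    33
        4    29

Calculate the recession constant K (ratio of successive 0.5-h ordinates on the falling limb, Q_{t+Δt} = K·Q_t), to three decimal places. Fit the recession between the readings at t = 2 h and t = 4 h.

K ≈ 0.868

Using the recession-limb readings at t = 2 h and t = 4 h: Q falls from 51 to 29 cfs over 4 intervals.
K = (Q₂/Q₁)^(1/4) = (29/51)^(1/4) = 0.868.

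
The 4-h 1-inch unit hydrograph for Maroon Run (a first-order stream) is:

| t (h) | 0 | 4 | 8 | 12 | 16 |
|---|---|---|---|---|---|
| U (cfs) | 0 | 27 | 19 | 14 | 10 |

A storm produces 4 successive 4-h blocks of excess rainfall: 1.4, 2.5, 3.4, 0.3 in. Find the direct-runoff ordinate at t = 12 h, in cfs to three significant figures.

By discrete convolution, Q_j = Σ (P_i / 1 in) · U_{j−i}.
At t = 12 h (j=3): Q = (1.4/1)·14 + (2.5/1)·19 + (3.4/1)·27 + (0.3/1)·0 = 159 cfs.

Q ≈ 159 cfs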